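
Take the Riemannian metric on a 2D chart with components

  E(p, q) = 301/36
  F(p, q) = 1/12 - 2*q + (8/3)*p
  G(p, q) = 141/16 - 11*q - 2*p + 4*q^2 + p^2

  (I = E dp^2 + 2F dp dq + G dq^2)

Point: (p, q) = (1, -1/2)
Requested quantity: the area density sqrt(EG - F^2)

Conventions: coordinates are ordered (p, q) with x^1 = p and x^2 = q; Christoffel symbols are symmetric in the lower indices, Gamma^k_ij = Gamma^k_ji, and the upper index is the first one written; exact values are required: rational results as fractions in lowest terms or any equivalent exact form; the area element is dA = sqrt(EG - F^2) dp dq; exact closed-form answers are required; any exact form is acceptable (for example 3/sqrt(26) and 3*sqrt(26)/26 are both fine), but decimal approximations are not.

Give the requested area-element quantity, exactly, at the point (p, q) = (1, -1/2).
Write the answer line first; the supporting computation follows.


Answer: sqrt(EG - F^2) = sqrt(60829)/24

E = 301/36, F = 15/4, G = 229/16; EG - F^2 = 60829/576


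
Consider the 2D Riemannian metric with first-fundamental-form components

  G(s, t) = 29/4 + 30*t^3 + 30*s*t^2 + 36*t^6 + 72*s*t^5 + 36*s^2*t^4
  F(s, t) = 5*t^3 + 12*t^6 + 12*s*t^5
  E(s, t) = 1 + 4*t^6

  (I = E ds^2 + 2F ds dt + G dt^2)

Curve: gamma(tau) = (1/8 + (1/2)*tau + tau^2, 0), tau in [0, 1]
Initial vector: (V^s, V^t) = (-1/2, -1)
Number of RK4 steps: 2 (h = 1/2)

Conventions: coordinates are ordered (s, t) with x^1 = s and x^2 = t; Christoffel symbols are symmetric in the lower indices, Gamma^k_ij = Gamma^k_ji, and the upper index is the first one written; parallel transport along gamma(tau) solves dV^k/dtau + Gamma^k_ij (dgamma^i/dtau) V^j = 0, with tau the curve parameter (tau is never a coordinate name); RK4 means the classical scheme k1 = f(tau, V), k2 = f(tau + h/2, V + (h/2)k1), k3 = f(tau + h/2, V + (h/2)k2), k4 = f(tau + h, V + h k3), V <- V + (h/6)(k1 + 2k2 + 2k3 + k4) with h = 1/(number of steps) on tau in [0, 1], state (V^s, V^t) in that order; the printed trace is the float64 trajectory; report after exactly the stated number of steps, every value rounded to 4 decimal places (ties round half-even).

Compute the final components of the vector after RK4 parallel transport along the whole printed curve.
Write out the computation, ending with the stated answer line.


gamma'(tau) = (1/2 + 2*tau, 0); f(tau, V)^k = -Gamma^k_ij(gamma(tau)) gamma'^i(tau) V^j; h = 1/2; intermediate values shown to 6 dp
curve data and Christoffel symbols at the stage parameters:
  tau = 0.000000: gamma = (0.125000, 0.000000), gamma' = (0.500000, 0.000000); Gamma_sss = 0.000000, Gamma_sst = 0.000000, Gamma_stt = 0.000000, Gamma_tss = 0.000000, Gamma_tst = 0.000000, Gamma_ttt = 0.000000
  tau = 0.250000: gamma = (0.312500, 0.000000), gamma' = (1.000000, 0.000000); Gamma_sss = 0.000000, Gamma_sst = 0.000000, Gamma_stt = 0.000000, Gamma_tss = 0.000000, Gamma_tst = 0.000000, Gamma_ttt = 0.000000
  tau = 0.500000: gamma = (0.625000, 0.000000), gamma' = (1.500000, 0.000000); Gamma_sss = 0.000000, Gamma_sst = 0.000000, Gamma_stt = 0.000000, Gamma_tss = 0.000000, Gamma_tst = 0.000000, Gamma_ttt = 0.000000
  tau = 0.750000: gamma = (1.062500, 0.000000), gamma' = (2.000000, 0.000000); Gamma_sss = 0.000000, Gamma_sst = 0.000000, Gamma_stt = 0.000000, Gamma_tss = 0.000000, Gamma_tst = 0.000000, Gamma_ttt = 0.000000
  tau = 1.000000: gamma = (1.625000, 0.000000), gamma' = (2.500000, 0.000000); Gamma_sss = 0.000000, Gamma_sst = 0.000000, Gamma_stt = 0.000000, Gamma_tss = 0.000000, Gamma_tst = 0.000000, Gamma_ttt = 0.000000
step 0: V^s = -0.5000, V^t = -1.0000
step 1: k1 = (0.000000, 0.000000), k2 = (0.000000, 0.000000), k3 = (0.000000, 0.000000), k4 = (0.000000, 0.000000); V <- V + (h/6)(k1 + 2k2 + 2k3 + k4): V^s = -0.5000, V^t = -1.0000
step 2: k1 = (0.000000, 0.000000), k2 = (0.000000, 0.000000), k3 = (0.000000, 0.000000), k4 = (0.000000, 0.000000); V <- V + (h/6)(k1 + 2k2 + 2k3 + k4): V^s = -0.5000, V^t = -1.0000

Answer: V^s = -0.5000, V^t = -1.0000


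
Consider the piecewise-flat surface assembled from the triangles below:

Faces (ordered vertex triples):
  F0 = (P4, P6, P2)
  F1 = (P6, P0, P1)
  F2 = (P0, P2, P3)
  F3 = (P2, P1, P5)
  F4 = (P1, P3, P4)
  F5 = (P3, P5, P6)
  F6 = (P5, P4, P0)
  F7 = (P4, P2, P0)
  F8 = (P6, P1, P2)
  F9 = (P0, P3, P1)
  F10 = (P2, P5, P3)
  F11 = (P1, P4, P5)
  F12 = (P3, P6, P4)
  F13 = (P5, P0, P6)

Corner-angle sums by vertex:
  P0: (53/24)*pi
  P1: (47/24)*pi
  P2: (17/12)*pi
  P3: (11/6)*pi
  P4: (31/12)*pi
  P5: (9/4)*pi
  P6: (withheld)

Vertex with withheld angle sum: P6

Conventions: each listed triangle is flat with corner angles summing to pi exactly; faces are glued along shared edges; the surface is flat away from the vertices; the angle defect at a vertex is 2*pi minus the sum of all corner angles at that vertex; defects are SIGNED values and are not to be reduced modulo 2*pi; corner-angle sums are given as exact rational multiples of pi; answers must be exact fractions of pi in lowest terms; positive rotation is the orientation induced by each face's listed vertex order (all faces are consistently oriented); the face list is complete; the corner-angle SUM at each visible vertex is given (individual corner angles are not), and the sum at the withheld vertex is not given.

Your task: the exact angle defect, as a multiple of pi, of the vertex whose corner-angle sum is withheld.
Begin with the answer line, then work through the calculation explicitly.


Answer: defect(P6) = pi/4

V = 7, E = 21, F = 14; chi = V - E + F = 0
Gauss-Bonnet: total defect = 2*pi*chi = 0; visible defects sum to -pi/4


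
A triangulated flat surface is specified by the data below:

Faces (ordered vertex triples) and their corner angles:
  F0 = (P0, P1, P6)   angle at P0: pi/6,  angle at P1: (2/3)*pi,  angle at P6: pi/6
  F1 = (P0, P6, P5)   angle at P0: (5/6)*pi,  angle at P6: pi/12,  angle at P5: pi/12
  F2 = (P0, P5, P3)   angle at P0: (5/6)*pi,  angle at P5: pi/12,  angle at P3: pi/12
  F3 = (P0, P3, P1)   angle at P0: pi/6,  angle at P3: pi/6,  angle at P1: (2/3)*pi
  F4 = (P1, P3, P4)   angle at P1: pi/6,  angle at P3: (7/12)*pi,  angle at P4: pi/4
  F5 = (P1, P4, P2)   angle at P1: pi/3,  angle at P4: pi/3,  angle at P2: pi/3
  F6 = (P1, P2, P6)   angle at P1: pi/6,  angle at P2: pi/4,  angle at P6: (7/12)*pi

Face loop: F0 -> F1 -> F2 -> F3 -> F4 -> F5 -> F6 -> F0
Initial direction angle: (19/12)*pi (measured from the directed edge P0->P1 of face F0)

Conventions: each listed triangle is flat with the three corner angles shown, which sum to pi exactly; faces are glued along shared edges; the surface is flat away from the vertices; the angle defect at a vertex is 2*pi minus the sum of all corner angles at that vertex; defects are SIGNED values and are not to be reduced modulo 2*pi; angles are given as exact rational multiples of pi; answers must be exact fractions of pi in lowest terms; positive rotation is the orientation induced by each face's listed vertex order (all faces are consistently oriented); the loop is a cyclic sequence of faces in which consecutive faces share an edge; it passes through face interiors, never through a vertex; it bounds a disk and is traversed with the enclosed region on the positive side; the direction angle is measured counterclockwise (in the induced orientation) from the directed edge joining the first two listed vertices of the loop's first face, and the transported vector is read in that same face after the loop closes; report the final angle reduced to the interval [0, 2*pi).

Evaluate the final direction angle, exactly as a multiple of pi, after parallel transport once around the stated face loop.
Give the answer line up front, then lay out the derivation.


Answer: final direction angle = (19/12)*pi

enclosed vertex P0: corner angles sum to 2*pi, defect = 2*pi - 2*pi = 0
enclosed vertex P1: corner angles sum to 2*pi, defect = 2*pi - 2*pi = 0
holonomy = initial angle + sum of enclosed defects (mod 2*pi), positive in the induced orientation
final angle = (19/12)*pi + 0 = (19/12)*pi (mod 2*pi)


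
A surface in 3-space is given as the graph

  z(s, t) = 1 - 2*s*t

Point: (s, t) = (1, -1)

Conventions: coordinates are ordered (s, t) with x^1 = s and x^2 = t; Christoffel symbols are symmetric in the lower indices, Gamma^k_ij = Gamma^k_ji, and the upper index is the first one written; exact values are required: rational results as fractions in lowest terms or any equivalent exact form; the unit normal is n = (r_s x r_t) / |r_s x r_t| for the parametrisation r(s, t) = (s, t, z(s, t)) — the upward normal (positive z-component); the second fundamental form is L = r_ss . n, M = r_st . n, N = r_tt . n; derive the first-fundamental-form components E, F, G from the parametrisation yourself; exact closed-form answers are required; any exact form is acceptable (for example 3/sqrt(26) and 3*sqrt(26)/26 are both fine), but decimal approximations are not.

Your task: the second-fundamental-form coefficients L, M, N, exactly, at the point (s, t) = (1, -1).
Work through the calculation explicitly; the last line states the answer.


z_s = 2, z_t = -2, z_ss = 0, z_st = -2, z_tt = 0
E = 5, F = -4, G = 5; answer radicand W^2 = 9
unnormalised second-form numerators: l = 0, m = -2, n = 0; L = l/sqrt(9), and similarly M = m/sqrt(W^2), N = n/sqrt(W^2)

Answer: L = 0, M = -2/3, N = 0


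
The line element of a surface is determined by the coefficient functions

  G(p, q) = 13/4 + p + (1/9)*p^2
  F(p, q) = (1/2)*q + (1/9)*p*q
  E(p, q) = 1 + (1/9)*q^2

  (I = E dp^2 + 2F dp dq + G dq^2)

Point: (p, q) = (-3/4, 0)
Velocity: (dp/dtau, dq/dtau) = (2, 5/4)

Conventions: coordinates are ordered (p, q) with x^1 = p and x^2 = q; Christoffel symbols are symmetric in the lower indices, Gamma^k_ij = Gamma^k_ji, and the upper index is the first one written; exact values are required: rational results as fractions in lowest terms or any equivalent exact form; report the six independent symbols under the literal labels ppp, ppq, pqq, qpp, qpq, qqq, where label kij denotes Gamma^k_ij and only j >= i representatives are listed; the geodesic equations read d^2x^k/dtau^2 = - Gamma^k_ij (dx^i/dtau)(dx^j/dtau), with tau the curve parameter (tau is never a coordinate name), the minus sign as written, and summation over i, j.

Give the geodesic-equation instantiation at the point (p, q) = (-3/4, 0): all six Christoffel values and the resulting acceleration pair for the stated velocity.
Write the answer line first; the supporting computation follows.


Answer: Gamma_ppp = 0, Gamma_ppq = 0, Gamma_pqq = 0, Gamma_qpp = 0, Gamma_qpq = 20/123, Gamma_qqq = 0; accelerations (d^2p/dtau^2, d^2q/dtau^2) = (0, -100/123)

E = 1, F = 0, G = 41/16 at the point
E_p = 0, E_q = 0, F_p = 0, F_q = 5/12, G_p = 5/6, G_q = 0
EG - F^2 = 41/16;  g^inv = (16/41) * [[41/16, 0], [0, 1]]
first-kind symbols [ij,l] = (1/2)(d_i g_jl + d_j g_il - d_l g_ij): [pp,p] = E_p/2 = 0, [pp,q] = F_p - E_q/2 = 0, [pq,p] = E_q/2 = 0, [pq,q] = G_p/2 = 5/12, [qq,p] = F_q - G_p/2 = 0, [qq,q] = G_q/2 = 0
Gamma^p_ij = (G*[ij,p] - F*[ij,q])/(EG - F^2), Gamma^q_ij = (E*[ij,q] - F*[ij,p])/(EG - F^2)
Gamma_ppp = 0, Gamma_ppq = 0, Gamma_pqq = 0, Gamma_qpp = 0, Gamma_qpq = 20/123, Gamma_qqq = 0
d^2p/dtau^2 = -(Gamma_ppp*(2)^2 + 2*Gamma_ppq*(2)*(5/4) + Gamma_pqq*(5/4)^2) = 0
d^2q/dtau^2 = -(Gamma_qpp*(2)^2 + 2*Gamma_qpq*(2)*(5/4) + Gamma_qqq*(5/4)^2) = -100/123


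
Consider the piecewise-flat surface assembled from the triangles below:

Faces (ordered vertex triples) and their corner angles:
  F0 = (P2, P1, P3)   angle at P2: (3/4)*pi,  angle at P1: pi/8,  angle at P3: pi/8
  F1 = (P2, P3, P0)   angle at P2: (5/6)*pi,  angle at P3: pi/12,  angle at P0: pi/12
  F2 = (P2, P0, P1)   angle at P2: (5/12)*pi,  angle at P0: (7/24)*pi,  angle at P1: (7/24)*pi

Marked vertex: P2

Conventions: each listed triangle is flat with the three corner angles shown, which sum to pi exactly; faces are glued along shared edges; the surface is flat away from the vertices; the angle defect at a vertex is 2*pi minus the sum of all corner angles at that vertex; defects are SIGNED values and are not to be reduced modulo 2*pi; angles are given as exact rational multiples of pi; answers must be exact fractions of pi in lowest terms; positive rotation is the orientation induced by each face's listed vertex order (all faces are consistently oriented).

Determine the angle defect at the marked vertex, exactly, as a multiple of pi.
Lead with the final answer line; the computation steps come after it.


Answer: defect(P2) = 0

Sum of corner angles at P2: 2*pi
defect = 2*pi - 2*pi


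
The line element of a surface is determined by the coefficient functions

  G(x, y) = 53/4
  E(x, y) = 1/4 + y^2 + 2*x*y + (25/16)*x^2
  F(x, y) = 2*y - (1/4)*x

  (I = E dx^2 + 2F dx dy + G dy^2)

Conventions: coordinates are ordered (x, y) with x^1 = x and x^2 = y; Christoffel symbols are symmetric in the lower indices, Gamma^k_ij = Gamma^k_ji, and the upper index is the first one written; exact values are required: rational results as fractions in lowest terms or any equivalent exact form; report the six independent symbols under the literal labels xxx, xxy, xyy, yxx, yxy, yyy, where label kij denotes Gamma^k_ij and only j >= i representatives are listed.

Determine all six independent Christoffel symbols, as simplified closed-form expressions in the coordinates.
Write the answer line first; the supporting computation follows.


Answer: Gamma_xxx = (-16*x^2 + 112*x*y + 1321*x + 128*y^2 + 880*y)/(1321*x^2 + 1760*x*y + 592*y^2 + 212), Gamma_xxy = (848*x + 848*y)/(1321*x^2 + 1760*x*y + 592*y^2 + 212), Gamma_xyy = 1696/(1321*x^2 + 1760*x*y + 592*y^2 + 212), Gamma_yxx = (-100*x^3 - 228*x^2*y - 192*x*y^2 - 216*x*y - 16*x - 64*y^3 - 144*y^2 - 16*y - 4)/(1321*x^2 + 1760*x*y + 592*y^2 + 212), Gamma_yxy = (16*x^2 - 112*x*y - 128*y^2)/(1321*x^2 + 1760*x*y + 592*y^2 + 212), Gamma_yyy = (32*x - 256*y)/(1321*x^2 + 1760*x*y + 592*y^2 + 212)

E = 1/4 + y^2 + 2*x*y + (25/16)*x^2; F = 2*y - (1/4)*x; G = 53/4
Gamma^k_ij = (1/2) g^{kl} (d_i g_jl + d_j g_il - d_l g_ij), with g^inv = (1/(EG-F^2)) [[G, -F], [-F, E]]
first partials: E_x = 2*y + (25/8)*x, E_y = 2*y + 2*x, F_x = -1/4, F_y = 2, G_x = 0, G_y = 0
D = EG - F^2 = 53/16 + (37/4)*y^2 + (55/2)*x*y + (1321/64)*x^2
expanded: Gamma^x_xx = (G E_x - 2F F_x + F E_y)/(2D), Gamma^x_xy = (G E_y - F G_x)/(2D), Gamma^x_yy = (2G F_y - G G_x - F G_y)/(2D), Gamma^y_xx = (2E F_x - E E_y - F E_x)/(2D), Gamma^y_xy = (E G_x - F E_y)/(2D), Gamma^y_yy = (E G_y - 2F F_y + F G_x)/(2D); substitute and cancel common factors


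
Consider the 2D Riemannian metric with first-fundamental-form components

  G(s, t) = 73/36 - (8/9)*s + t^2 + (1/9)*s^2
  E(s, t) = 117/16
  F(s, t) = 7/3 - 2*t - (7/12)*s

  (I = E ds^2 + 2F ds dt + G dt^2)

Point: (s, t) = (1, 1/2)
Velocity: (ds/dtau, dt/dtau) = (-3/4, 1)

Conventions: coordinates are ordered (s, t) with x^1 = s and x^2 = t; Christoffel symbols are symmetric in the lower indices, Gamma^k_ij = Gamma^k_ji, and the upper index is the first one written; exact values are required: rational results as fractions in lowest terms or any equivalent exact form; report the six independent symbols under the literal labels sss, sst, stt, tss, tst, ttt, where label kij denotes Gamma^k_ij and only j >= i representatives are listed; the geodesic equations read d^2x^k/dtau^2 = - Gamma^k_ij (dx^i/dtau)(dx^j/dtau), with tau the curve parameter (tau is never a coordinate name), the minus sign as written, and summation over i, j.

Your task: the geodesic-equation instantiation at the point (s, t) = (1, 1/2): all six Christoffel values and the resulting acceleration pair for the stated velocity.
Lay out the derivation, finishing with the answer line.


E = 117/16, F = 3/4, G = 3/2 at the point
E_s = 0, E_t = 0, F_s = -7/12, F_t = -2, G_s = -2/3, G_t = 1
EG - F^2 = 333/32;  g^inv = (32/333) * [[3/2, -3/4], [-3/4, 117/16]]
first-kind symbols [ij,l] = (1/2)(d_i g_jl + d_j g_il - d_l g_ij): [ss,s] = E_s/2 = 0, [ss,t] = F_s - E_t/2 = -7/12, [st,s] = E_t/2 = 0, [st,t] = G_s/2 = -1/3, [tt,s] = F_t - G_s/2 = -5/3, [tt,t] = G_t/2 = 1/2
Gamma^s_ij = (G*[ij,s] - F*[ij,t])/(EG - F^2), Gamma^t_ij = (E*[ij,t] - F*[ij,s])/(EG - F^2)
Gamma_sss = 14/333, Gamma_sst = 8/333, Gamma_stt = -92/333, Gamma_tss = -91/222, Gamma_tst = -26/111, Gamma_ttt = 157/333
d^2s/dtau^2 = -(Gamma_sss*(-3/4)^2 + 2*Gamma_sst*(-3/4)*(1) + Gamma_stt*(1)^2) = 769/2664
d^2t/dtau^2 = -(Gamma_tss*(-3/4)^2 + 2*Gamma_tst*(-3/4)*(1) + Gamma_ttt*(1)^2) = -6311/10656

Answer: Gamma_sss = 14/333, Gamma_sst = 8/333, Gamma_stt = -92/333, Gamma_tss = -91/222, Gamma_tst = -26/111, Gamma_ttt = 157/333; accelerations (d^2s/dtau^2, d^2t/dtau^2) = (769/2664, -6311/10656)


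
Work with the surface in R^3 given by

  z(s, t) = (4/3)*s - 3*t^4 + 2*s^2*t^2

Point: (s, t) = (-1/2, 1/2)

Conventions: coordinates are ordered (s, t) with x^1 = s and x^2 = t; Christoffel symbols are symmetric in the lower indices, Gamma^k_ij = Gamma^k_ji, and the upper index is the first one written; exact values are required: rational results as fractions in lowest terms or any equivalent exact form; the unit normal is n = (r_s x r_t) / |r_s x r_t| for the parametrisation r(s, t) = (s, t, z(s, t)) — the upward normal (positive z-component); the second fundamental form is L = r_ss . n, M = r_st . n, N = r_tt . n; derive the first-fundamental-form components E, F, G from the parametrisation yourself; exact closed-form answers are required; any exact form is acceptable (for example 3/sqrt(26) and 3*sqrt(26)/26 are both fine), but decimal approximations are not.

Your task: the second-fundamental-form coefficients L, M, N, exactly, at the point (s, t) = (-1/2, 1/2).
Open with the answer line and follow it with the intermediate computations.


Answer: L = 6*sqrt(97)/97, M = -12*sqrt(97)/97, N = -48*sqrt(97)/97

z_s = 5/6, z_t = -1, z_ss = 1, z_st = -2, z_tt = -8
E = 61/36, F = -5/6, G = 2; answer radicand W^2 = 97/36
unnormalised second-form numerators: l = 1, m = -2, n = -8; L = l/sqrt(97/36), and similarly M = m/sqrt(W^2), N = n/sqrt(W^2)


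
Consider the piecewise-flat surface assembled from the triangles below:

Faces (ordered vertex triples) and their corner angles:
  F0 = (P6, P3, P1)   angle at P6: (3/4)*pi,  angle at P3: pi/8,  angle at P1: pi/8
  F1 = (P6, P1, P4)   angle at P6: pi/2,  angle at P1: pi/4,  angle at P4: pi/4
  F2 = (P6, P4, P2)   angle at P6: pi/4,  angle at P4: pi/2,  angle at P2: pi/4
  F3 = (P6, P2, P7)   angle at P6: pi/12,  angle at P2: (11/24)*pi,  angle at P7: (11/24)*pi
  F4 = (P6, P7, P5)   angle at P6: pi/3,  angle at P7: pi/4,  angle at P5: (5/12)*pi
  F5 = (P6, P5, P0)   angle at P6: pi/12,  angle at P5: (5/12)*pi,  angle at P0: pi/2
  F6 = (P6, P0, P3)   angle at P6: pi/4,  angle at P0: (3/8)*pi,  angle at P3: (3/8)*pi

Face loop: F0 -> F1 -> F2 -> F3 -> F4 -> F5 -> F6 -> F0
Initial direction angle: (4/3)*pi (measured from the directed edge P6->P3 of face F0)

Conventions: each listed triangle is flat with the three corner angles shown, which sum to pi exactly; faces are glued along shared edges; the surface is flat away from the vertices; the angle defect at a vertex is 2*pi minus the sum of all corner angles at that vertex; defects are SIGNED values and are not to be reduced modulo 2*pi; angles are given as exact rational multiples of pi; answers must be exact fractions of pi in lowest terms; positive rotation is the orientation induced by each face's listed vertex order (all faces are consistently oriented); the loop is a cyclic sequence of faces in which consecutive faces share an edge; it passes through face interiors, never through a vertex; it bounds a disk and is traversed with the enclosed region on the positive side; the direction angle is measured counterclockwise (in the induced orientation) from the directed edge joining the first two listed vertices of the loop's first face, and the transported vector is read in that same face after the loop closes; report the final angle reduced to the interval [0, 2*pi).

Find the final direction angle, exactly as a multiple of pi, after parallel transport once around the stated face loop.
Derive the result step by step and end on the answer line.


enclosed vertex P6: corner angles sum to (9/4)*pi, defect = 2*pi - (9/4)*pi = -pi/4
holonomy = initial angle + sum of enclosed defects (mod 2*pi), positive in the induced orientation
final angle = (4/3)*pi - pi/4 = (13/12)*pi (mod 2*pi)

Answer: final direction angle = (13/12)*pi


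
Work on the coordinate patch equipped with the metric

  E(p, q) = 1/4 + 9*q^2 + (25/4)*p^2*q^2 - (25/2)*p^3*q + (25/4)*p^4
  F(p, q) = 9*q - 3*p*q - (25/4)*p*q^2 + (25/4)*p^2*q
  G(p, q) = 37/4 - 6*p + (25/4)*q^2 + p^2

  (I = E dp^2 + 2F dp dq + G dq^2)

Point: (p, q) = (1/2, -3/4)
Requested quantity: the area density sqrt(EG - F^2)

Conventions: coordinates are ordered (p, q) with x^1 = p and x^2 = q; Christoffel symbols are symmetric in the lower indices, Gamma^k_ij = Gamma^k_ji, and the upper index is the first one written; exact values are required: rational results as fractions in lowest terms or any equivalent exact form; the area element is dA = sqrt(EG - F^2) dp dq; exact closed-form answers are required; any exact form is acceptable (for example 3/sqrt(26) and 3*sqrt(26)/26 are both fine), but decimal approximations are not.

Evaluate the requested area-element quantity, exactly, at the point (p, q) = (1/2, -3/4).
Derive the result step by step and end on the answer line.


E = 1985/256, F = -1095/128, G = 641/64; EG - F^2 = 4585/1024

Answer: sqrt(EG - F^2) = sqrt(4585)/32


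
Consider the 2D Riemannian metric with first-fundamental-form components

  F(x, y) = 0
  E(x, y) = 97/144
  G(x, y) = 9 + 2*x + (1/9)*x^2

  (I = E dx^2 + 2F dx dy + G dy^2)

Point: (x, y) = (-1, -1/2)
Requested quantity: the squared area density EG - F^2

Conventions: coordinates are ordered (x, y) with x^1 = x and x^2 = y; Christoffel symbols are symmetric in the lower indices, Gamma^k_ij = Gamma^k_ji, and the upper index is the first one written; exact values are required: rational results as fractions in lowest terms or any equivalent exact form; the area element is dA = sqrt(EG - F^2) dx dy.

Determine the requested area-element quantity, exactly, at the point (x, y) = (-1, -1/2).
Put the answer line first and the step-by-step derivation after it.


Answer: EG - F^2 = 388/81

E = 97/144, F = 0, G = 64/9; EG - F^2 = 388/81


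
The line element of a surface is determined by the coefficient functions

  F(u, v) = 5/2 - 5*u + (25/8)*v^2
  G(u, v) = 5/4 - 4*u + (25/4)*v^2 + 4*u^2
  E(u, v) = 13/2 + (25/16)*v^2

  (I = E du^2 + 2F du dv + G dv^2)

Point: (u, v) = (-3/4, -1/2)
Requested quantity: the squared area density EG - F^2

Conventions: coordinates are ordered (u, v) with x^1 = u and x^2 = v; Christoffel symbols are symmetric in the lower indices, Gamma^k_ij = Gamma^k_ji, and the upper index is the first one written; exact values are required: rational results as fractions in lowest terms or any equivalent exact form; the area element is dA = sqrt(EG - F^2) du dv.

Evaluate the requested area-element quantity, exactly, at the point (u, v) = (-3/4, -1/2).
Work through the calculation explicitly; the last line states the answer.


E = 441/64, F = 225/32, G = 129/16; EG - F^2 = 783/128

Answer: EG - F^2 = 783/128


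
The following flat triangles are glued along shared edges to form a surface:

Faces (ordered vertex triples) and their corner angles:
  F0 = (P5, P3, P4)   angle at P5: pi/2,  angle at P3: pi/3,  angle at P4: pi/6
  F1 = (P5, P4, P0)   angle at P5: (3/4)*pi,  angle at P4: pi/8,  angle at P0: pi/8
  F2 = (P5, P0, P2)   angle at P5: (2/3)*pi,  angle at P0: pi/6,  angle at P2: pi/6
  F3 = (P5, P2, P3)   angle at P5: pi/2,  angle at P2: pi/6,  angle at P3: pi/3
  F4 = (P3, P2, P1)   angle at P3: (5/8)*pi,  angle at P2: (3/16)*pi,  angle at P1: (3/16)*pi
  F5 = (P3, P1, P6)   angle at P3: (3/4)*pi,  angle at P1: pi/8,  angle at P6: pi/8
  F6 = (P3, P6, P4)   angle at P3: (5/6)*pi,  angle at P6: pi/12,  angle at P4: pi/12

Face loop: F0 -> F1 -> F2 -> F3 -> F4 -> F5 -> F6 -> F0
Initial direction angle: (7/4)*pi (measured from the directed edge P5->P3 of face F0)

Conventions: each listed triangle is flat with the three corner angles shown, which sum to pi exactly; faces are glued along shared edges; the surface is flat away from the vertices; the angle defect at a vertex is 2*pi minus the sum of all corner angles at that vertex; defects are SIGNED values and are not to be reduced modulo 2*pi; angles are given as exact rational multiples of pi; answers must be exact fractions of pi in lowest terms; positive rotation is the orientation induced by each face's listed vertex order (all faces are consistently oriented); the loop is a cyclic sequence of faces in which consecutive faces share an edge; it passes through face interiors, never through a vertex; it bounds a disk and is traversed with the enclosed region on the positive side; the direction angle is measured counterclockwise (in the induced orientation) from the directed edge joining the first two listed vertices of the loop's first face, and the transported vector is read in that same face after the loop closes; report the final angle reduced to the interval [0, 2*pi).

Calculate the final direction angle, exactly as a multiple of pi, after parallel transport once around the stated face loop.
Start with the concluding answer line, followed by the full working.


Answer: final direction angle = (11/24)*pi

enclosed vertex P3: corner angles sum to (23/8)*pi, defect = 2*pi - (23/8)*pi = (-7/8)*pi
enclosed vertex P5: corner angles sum to (29/12)*pi, defect = 2*pi - (29/12)*pi = (-5/12)*pi
by Gauss-Bonnet the loop rotates the vector by the enclosed defect sum (positive orientation, mod 2*pi)
final angle = (7/4)*pi - (31/24)*pi = (11/24)*pi (mod 2*pi)


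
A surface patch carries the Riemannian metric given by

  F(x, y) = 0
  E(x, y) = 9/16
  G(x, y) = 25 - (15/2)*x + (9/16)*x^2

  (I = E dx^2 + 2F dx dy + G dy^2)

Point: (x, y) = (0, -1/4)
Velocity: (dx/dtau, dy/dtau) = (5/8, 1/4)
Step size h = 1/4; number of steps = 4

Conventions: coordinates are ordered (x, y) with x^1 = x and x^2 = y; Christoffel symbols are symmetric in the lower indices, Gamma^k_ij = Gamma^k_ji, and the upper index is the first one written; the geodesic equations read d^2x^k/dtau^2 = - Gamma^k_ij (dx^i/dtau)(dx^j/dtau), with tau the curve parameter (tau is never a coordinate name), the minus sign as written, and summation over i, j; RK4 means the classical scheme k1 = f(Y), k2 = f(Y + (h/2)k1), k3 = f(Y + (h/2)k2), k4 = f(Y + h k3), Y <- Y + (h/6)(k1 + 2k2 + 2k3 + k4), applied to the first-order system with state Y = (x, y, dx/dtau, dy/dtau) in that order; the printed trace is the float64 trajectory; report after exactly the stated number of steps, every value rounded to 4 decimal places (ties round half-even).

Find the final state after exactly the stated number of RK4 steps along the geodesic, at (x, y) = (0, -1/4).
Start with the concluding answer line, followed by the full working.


Answer: x = 0.3993, y = 0.0192, dx/dtau = 0.1593, dy/dtau = 0.2829

f(Y) = (dx/dtau, dy/dtau, -Gamma^x_ij Y'^i Y'^j, -Gamma^y_ij Y'^i Y'^j) with the Gammas evaluated at the stage position; h = 0.250000; intermediate values shown to 6 dp
step 0: x = 0.0000, y = -0.2500, dx/dtau = 0.6250, dy/dtau = 0.2500
step 1:
  k1: at (x, y) = (0.000000, -0.250000), (dx/dtau, dy/dtau) = (0.625000, 0.250000); Gamma_xxx = 0.000000, Gamma_xxy = 0.000000, Gamma_xyy = 6.666667, Gamma_yxx = 0.000000, Gamma_yxy = -0.150000, Gamma_yyy = 0.000000; k1 = (0.625000, 0.250000, -0.416667, 0.046875)
  k2: at (x, y) = (0.078125, -0.218750), (dx/dtau, dy/dtau) = (0.572917, 0.255859); Gamma_xxx = 0.000000, Gamma_xxy = 0.000000, Gamma_xyy = 6.588542, Gamma_yxx = 0.000000, Gamma_yxy = -0.151779, Gamma_yyy = 0.000000; k2 = (0.572917, 0.255859, -0.431312, 0.044497)
  k3: at (x, y) = (0.071615, -0.218018), (dx/dtau, dy/dtau) = (0.571086, 0.255562); Gamma_xxx = 0.000000, Gamma_xxy = 0.000000, Gamma_xyy = 6.595052, Gamma_yxx = 0.000000, Gamma_yxy = -0.151629, Gamma_yyy = 0.000000; k3 = (0.571086, 0.255562, -0.430736, 0.044260)
  k4: at (x, y) = (0.142771, -0.186109), (dx/dtau, dy/dtau) = (0.517316, 0.261065); Gamma_xxx = 0.000000, Gamma_xxy = 0.000000, Gamma_xyy = 6.523895, Gamma_yxx = 0.000000, Gamma_yxy = -0.153283, Gamma_yyy = 0.000000; k4 = (0.517316, 0.261065, -0.444636, 0.041403)
  Y <- Y + (h/6)(k1 + 2k2 + 2k3 + k4): x = 0.1429, y = -0.1861, dx/dtau = 0.5173, dy/dtau = 0.2611
step 2:
  k1: at (x, y) = (0.142930, -0.186087), (dx/dtau, dy/dtau) = (0.517275, 0.261075); Gamma_xxx = 0.000000, Gamma_xxy = 0.000000, Gamma_xyy = 6.523737, Gamma_yxx = 0.000000, Gamma_yxy = -0.153286, Gamma_yyy = 0.000000; k1 = (0.517275, 0.261075, -0.444658, 0.041402)
  k2: at (x, y) = (0.207589, -0.153453), (dx/dtau, dy/dtau) = (0.461693, 0.266250); Gamma_xxx = 0.000000, Gamma_xxy = 0.000000, Gamma_xyy = 6.459077, Gamma_yxx = 0.000000, Gamma_yxy = -0.154821, Gamma_yyy = 0.000000; k2 = (0.461693, 0.266250, -0.457878, 0.038063)
  k3: at (x, y) = (0.200642, -0.152806), (dx/dtau, dy/dtau) = (0.460040, 0.265833); Gamma_xxx = 0.000000, Gamma_xxy = 0.000000, Gamma_xyy = 6.466025, Gamma_yxx = 0.000000, Gamma_yxy = -0.154655, Gamma_yyy = 0.000000; k3 = (0.460040, 0.265833, -0.456934, 0.037827)
  k4: at (x, y) = (0.257940, -0.119629), (dx/dtau, dy/dtau) = (0.403041, 0.270531); Gamma_xxx = 0.000000, Gamma_xxy = 0.000000, Gamma_xyy = 6.408727, Gamma_yxx = 0.000000, Gamma_yxy = -0.156037, Gamma_yyy = 0.000000; k4 = (0.403041, 0.270531, -0.469037, 0.034027)
  Y <- Y + (h/6)(k1 + 2k2 + 2k3 + k4): x = 0.2581, y = -0.1196, dx/dtau = 0.4030, dy/dtau = 0.2705
step 3:
  k1: at (x, y) = (0.258088, -0.119597), (dx/dtau, dy/dtau) = (0.402970, 0.270542); Gamma_xxx = 0.000000, Gamma_xxy = 0.000000, Gamma_xyy = 6.408579, Gamma_yxx = 0.000000, Gamma_yxy = -0.156041, Gamma_yyy = 0.000000; k1 = (0.402970, 0.270542, -0.469062, 0.034023)
  k2: at (x, y) = (0.308459, -0.085779), (dx/dtau, dy/dtau) = (0.344337, 0.274795); Gamma_xxx = 0.000000, Gamma_xxy = 0.000000, Gamma_xyy = 6.358208, Gamma_yxx = 0.000000, Gamma_yxy = -0.157277, Gamma_yyy = 0.000000; k2 = (0.344337, 0.274795, -0.480121, 0.029764)
  k3: at (x, y) = (0.301130, -0.085247), (dx/dtau, dy/dtau) = (0.342955, 0.274262); Gamma_xxx = 0.000000, Gamma_xxy = 0.000000, Gamma_xyy = 6.365537, Gamma_yxx = 0.000000, Gamma_yxy = -0.157096, Gamma_yyy = 0.000000; k3 = (0.342955, 0.274262, -0.478814, 0.029553)
  k4: at (x, y) = (0.343826, -0.051031), (dx/dtau, dy/dtau) = (0.283267, 0.277930); Gamma_xxx = 0.000000, Gamma_xxy = 0.000000, Gamma_xyy = 6.322840, Gamma_yxx = 0.000000, Gamma_yxy = -0.158157, Gamma_yyy = 0.000000; k4 = (0.283267, 0.277930, -0.488408, 0.024903)
  Y <- Y + (h/6)(k1 + 2k2 + 2k3 + k4): x = 0.3440, y = -0.0510, dx/dtau = 0.2832, dy/dtau = 0.2779
step 4:
  k1: at (x, y) = (0.343955, -0.050989), (dx/dtau, dy/dtau) = (0.283164, 0.277940); Gamma_xxx = 0.000000, Gamma_xxy = 0.000000, Gamma_xyy = 6.322711, Gamma_yxx = 0.000000, Gamma_yxy = -0.158160, Gamma_yyy = 0.000000; k1 = (0.283164, 0.277940, -0.488433, 0.024895)
  k2: at (x, y) = (0.379351, -0.016247), (dx/dtau, dy/dtau) = (0.222110, 0.281052); Gamma_xxx = 0.000000, Gamma_xxy = 0.000000, Gamma_xyy = 6.287316, Gamma_yxx = 0.000000, Gamma_yxy = -0.159050, Gamma_yyy = 0.000000; k2 = (0.222110, 0.281052, -0.496636, 0.019857)
  k3: at (x, y) = (0.371719, -0.015858), (dx/dtau, dy/dtau) = (0.221085, 0.280422); Gamma_xxx = 0.000000, Gamma_xxy = 0.000000, Gamma_xyy = 6.294948, Gamma_yxx = 0.000000, Gamma_yxy = -0.158858, Gamma_yyy = 0.000000; k3 = (0.221085, 0.280422, -0.495013, 0.019697)
  k4: at (x, y) = (0.399226, 0.019117), (dx/dtau, dy/dtau) = (0.159411, 0.282864); Gamma_xxx = 0.000000, Gamma_xxy = 0.000000, Gamma_xyy = 6.267440, Gamma_yxx = 0.000000, Gamma_yxy = -0.159555, Gamma_yyy = 0.000000; k4 = (0.159411, 0.282864, -0.501472, 0.014389)
  Y <- Y + (h/6)(k1 + 2k2 + 2k3 + k4): x = 0.3993, y = 0.0192, dx/dtau = 0.1593, dy/dtau = 0.2829


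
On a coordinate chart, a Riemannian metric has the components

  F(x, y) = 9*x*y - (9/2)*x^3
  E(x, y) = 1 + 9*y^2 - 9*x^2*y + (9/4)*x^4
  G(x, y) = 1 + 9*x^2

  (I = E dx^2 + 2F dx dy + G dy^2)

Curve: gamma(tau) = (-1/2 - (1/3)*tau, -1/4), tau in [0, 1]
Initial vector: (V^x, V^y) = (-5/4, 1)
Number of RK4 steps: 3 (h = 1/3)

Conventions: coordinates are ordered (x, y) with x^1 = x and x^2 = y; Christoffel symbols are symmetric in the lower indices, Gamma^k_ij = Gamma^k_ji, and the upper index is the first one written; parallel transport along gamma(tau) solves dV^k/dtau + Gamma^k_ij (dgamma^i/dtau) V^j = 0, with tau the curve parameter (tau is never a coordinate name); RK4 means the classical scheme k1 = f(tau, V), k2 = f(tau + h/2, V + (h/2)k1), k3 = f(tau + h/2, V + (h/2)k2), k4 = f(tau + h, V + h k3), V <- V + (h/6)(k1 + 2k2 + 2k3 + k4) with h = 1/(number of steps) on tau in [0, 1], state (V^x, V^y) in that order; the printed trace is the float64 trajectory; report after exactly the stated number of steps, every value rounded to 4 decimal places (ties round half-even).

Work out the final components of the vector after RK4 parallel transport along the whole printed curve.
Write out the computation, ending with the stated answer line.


gamma'(tau) = (-1/3, 0); f(tau, V)^k = -Gamma^k_ij(gamma(tau)) gamma'^i(tau) V^j; h = 1/3; intermediate values shown to 6 dp
curve data and Christoffel symbols at the stage parameters:
  tau = 0.000000: gamma = (-0.500000, -0.250000), gamma' = (-0.333333, 0.000000); Gamma_xxx = -0.373702, Gamma_xxy = -0.747405, Gamma_xyy = 0.000000, Gamma_yxx = -0.498270, Gamma_yxy = -0.996540, Gamma_yyy = 0.000000
  tau = 0.166667: gamma = (-0.555556, -0.250000), gamma' = (-0.333333, 0.000000); Gamma_xxx = -0.385137, Gamma_xxy = -0.693246, Gamma_xyy = 0.000000, Gamma_yxx = -0.529196, Gamma_yxy = -0.952552, Gamma_yyy = 0.000000
  tau = 0.333333: gamma = (-0.611111, -0.250000), gamma' = (-0.333333, 0.000000); Gamma_xxx = -0.395217, Gamma_xxy = -0.646718, Gamma_xyy = 0.000000, Gamma_yxx = -0.553024, Gamma_yxy = -0.904948, Gamma_yyy = 0.000000
  tau = 0.500000: gamma = (-0.666667, -0.250000), gamma' = (-0.333333, 0.000000); Gamma_xxx = -0.404361, Gamma_xxy = -0.606541, Gamma_xyy = 0.000000, Gamma_yxx = -0.570862, Gamma_yxy = -0.856293, Gamma_yyy = 0.000000
  tau = 0.666667: gamma = (-0.722222, -0.250000), gamma' = (-0.333333, 0.000000); Gamma_xxx = -0.412823, Gamma_xxy = -0.571601, Gamma_xyy = 0.000000, Gamma_yxx = -0.583689, Gamma_yxy = -0.808185, Gamma_yyy = 0.000000
  tau = 0.833333: gamma = (-0.777778, -0.250000), gamma' = (-0.333333, 0.000000); Gamma_xxx = -0.420748, Gamma_xxy = -0.540962, Gamma_xyy = 0.000000, Gamma_yxx = -0.592338, Gamma_yxy = -0.761578, Gamma_yyy = 0.000000
  tau = 1.000000: gamma = (-0.833333, -0.250000), gamma' = (-0.333333, 0.000000); Gamma_xxx = -0.428216, Gamma_xxy = -0.513859, Gamma_xyy = 0.000000, Gamma_yxx = -0.597510, Gamma_yxy = -0.717012, Gamma_yyy = 0.000000
step 0: V^x = -1.2500, V^y = 1.0000
step 1: k1 = (-0.093426, -0.124567), k2 = (-0.063812, -0.087680), k3 = (-0.065866, -0.090503), k4 = (-0.041503, -0.058075); V <- V + (h/6)(k1 + 2k2 + 2k3 + k4): V^x = -1.2719, V^y = 0.9701
step 2: k1 = (-0.041558, -0.058152), k2 = (-0.021797, -0.030772), k3 = (-0.023163, -0.032701), k4 = (-0.006665, -0.009424); V <- V + (h/6)(k1 + 2k2 + 2k3 + k4): V^x = -1.2796, V^y = 0.9592
step 3: k1 = (-0.006689, -0.009458), k2 = (0.006929, 0.009754), k3 = (0.006033, 0.008493), k4 = (0.017567, 0.024513); V <- V + (h/6)(k1 + 2k2 + 2k3 + k4): V^x = -1.2775, V^y = 0.9621

Answer: V^x = -1.2775, V^y = 0.9621


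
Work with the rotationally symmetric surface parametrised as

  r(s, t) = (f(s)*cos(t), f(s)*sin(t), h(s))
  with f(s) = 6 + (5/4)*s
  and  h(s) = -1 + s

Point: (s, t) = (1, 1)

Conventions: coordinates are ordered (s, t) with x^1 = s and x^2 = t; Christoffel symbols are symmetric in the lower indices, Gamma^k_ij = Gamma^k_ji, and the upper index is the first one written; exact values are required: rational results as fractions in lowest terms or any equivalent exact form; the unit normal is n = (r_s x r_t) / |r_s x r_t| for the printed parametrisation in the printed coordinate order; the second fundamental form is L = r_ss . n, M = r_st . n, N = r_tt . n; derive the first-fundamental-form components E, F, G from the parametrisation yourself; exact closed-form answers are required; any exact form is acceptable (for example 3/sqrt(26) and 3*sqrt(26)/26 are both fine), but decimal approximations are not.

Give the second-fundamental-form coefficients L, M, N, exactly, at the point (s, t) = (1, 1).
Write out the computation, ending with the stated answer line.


f = 29/4, f' = 5/4, f'' = 0, h' = 1, h'' = 0
E = 41/16, F = 0, G = 841/16; answer radicand W^2 = 41/16
unnormalised second-form numerators: l = 0, m = 0, n = 29/4; L = l/sqrt(41/16), and similarly M = m/sqrt(W^2), N = n/sqrt(W^2)

Answer: L = 0, M = 0, N = 29*sqrt(41)/41


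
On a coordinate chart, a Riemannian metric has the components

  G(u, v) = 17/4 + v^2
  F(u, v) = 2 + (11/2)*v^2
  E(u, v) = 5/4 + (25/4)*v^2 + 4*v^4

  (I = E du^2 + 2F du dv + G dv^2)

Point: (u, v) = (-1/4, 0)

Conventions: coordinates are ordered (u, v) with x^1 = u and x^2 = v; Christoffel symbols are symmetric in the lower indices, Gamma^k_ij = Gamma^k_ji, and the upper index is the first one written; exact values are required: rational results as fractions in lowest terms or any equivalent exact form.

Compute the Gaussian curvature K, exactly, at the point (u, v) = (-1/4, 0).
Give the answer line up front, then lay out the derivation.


Answer: K = -100/21

E = 5/4, F = 2, G = 17/4, EG - F^2 = 21/16 at the point
E_u = 0, E_v = 0, F_u = 0, F_v = 0, G_u = 0, G_v = 0
E_vv = 25/2, F_uv = 0, G_uu = 0
By Brioschi, K is (det M1 - det M2) divided by (EG - F^2) squared.
M1 = [[-E_vv/2 + F_uv - G_uu/2, E_u/2, F_u - E_v/2], [F_v - G_u/2, E, F], [G_v/2, F, G]] = [[-25/4, 0, 0], [0, 5/4, 2], [0, 2, 17/4]]; det M1 = -525/64
M2 = [[0, E_v/2, G_u/2], [E_v/2, E, F], [G_u/2, F, G]] = [[0, 0, 0], [0, 5/4, 2], [0, 2, 17/4]]; det M2 = 0
det M1 - det M2 = -525/64; K = -525/64 / (21/16)^2 = -100/21


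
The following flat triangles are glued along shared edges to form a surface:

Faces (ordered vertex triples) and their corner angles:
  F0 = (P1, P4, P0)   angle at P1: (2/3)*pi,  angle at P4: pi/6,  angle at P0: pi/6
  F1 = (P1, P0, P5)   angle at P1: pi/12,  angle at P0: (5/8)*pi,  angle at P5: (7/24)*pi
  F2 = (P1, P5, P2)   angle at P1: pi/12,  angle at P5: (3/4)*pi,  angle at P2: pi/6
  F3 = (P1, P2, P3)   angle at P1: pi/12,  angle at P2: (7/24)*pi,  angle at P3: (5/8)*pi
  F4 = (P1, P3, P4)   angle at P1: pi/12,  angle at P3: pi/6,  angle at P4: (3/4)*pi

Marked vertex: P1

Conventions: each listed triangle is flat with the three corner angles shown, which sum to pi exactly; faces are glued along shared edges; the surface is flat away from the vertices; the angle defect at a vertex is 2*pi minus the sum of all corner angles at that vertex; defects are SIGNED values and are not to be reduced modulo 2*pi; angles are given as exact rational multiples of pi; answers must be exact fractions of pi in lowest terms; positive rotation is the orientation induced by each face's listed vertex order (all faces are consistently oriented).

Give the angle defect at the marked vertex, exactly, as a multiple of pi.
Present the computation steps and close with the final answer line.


Sum of corner angles at P1: pi
defect = 2*pi - pi

Answer: defect(P1) = pi


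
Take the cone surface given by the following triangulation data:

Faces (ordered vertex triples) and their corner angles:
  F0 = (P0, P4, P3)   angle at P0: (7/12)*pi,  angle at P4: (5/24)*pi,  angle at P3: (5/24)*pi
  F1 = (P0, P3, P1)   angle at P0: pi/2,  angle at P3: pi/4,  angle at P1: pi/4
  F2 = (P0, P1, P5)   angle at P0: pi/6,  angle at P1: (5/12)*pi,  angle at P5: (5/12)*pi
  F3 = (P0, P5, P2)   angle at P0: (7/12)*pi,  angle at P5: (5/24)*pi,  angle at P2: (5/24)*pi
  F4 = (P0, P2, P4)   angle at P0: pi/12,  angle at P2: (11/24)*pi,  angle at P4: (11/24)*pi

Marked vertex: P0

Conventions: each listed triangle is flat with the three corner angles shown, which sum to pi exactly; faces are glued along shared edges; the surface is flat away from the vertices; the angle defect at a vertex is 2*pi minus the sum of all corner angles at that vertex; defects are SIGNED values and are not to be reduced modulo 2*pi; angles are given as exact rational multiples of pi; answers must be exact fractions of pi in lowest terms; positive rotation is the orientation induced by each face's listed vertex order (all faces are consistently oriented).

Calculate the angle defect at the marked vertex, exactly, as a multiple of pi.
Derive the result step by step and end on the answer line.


Sum of corner angles at P0: (23/12)*pi
defect = 2*pi - (23/12)*pi

Answer: defect(P0) = pi/12
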